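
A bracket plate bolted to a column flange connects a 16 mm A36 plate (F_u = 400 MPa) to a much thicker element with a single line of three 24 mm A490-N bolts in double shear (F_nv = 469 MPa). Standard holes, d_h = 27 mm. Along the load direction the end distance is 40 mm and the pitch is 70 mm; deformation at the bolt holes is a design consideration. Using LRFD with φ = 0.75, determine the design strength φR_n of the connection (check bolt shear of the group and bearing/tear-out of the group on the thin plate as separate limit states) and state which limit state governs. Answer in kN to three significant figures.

Bolt shear: A_b = π·24²/4 = 452.4 mm²; R_n = 469 × 452.4 × 3 × 2 / 1000 = 1273 kN → 0.75 × 1273 = 955 kN.
Bearing (1.2 l_c t F_u ≤ 2.4 d t F_u): upper limit = 2.4·24·16·400 / 1000 = 368.6 kN.
  Edge l_c = 40 − 27/2 = 26.5 → r_n = 203.5 kN; interior l_c = 70 − 27 = 43 → r_n = 330.2 kN.
  R_n,bearing = 1·203.5 + 2·330.2 = 864 kN → 0.75 × 864 = 648 kN.
Bearing governs: 648 kN.

648 kN (bearing governs)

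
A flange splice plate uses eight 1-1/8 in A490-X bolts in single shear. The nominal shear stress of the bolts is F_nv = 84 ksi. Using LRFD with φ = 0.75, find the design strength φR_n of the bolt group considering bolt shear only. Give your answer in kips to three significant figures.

A_b = π × 1.125² / 4 = 0.994 in².
R_n = F_nv · A_b · n · n_s = 84 × 0.994 × 8 × 1 = 668 kips.
Design strength φR_n = 0.75 × 668 = 501 kips.

501 kips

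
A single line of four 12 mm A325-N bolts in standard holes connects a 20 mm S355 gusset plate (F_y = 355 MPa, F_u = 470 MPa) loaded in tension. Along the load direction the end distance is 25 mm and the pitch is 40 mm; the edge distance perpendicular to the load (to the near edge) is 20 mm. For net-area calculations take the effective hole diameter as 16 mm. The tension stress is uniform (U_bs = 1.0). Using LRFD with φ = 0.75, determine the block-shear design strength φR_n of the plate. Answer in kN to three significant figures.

Shear plane L_v = 25 + 3·40 = 145 mm; A_gv = 145 × 20 = 2900 mm².
A_nv = (145 − 3.5·16) × 20 = 1780 mm².
A_nt = (20 − 0.5·16) × 20 = 240 mm².
0.6 F_u A_nv = 502 kN; 0.6 F_y A_gv = 617.7 kN → shear rupture governs the shear term.
R_n = 502 + 1.0 × 470 × 240 / 1000 = 614.8 kN.
Design strength φR_n = 0.75 × 614.8 = 461 kN.

461 kN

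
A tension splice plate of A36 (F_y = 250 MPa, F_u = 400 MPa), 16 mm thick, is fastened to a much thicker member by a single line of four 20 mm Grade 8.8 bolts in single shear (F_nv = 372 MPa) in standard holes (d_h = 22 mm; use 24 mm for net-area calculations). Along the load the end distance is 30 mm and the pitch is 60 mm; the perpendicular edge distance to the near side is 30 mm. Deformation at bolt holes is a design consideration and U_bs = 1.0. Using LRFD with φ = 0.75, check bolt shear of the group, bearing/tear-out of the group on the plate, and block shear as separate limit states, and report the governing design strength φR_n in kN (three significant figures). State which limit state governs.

Bolt shear: A_b = π·20²/4 = 314.2 mm²; R_n = 372 × 314.2 × 4 × 1 / 1000 = 467.5 kN → 0.75 × 467.5 = 351 kN.
Bearing: edge l_c = 19, r_n = 145.9 kN; interior l_c = 38, r_n = 291.8 kN; R_n = 145.9 + 3·291.8 = 1021 kN → 766 kN.
Block shear: A_gv = 3360, A_nv = 2016, A_nt = 288 mm²; R_n = min(0.6F_uA_nv, 0.6F_yA_gv) + U_bs·F_u·A_nt = 599 kN → 449 kN.
Bolt shear governs: 351 kN.

351 kN (bolt shear governs)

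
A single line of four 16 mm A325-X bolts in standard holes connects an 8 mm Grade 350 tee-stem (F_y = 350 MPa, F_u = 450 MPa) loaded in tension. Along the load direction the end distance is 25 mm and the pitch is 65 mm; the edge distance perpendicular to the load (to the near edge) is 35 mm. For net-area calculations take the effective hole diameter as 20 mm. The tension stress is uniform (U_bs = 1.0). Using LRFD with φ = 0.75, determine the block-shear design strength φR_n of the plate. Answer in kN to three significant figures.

310 kN

Shear plane L_v = 25 + 3·65 = 220 mm; A_gv = 220 × 8 = 1760 mm².
A_nv = (220 − 3.5·20) × 8 = 1200 mm².
A_nt = (35 − 0.5·20) × 8 = 200 mm².
0.6 F_u A_nv = 324 kN; 0.6 F_y A_gv = 369.6 kN → shear rupture governs the shear term.
R_n = 324 + 1.0 × 450 × 200 / 1000 = 414 kN.
Design strength φR_n = 0.75 × 414 = 310 kN.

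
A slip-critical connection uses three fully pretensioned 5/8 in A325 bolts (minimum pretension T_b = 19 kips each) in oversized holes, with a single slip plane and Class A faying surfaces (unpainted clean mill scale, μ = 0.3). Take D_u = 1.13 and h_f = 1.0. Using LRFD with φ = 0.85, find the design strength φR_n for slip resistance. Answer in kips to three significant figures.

R_n = μ · D_u · h_f · T_b · n_s · n_b = 0.3 × 1.13 × 1.0 × 19 × 1 × 3 = 19.32 kips.
Design strength φR_n = 0.85 × 19.32 = 16.4 kips.

16.4 kips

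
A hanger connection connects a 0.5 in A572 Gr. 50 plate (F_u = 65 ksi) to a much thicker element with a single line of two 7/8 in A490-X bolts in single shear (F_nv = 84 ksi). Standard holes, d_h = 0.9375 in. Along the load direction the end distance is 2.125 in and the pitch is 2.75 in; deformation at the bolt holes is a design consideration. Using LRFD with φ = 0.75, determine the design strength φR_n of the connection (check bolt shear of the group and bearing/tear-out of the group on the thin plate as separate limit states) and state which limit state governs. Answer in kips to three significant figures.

Bolt shear: A_b = π·0.875²/4 = 0.6013 in²; R_n = 84 × 0.6013 × 2 × 1 = 101 kips → 0.75 × 101 = 75.8 kips.
Bearing (1.2 l_c t F_u ≤ 2.4 d t F_u): upper limit = 2.4·0.875·0.5·65 = 68.25 kips.
  Edge l_c = 2.125 − 0.9375/2 = 1.656 → r_n = 64.59 kips; interior l_c = 2.75 − 0.9375 = 1.812 → r_n = 68.25 kips.
  R_n,bearing = 1·64.59 + 1·68.25 = 132.8 kips → 0.75 × 132.8 = 99.6 kips.
Bolt shear governs: 75.8 kips.

75.8 kips (bolt shear governs)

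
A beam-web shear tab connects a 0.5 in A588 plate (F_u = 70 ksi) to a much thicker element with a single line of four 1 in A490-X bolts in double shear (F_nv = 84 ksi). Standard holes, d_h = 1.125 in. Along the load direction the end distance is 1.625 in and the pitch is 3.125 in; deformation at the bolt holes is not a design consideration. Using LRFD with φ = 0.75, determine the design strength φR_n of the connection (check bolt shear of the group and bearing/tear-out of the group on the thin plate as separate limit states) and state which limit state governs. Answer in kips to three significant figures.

Bolt shear: A_b = π·1²/4 = 0.7854 in²; R_n = 84 × 0.7854 × 4 × 2 = 527.8 kips → 0.75 × 527.8 = 396 kips.
Bearing (1.5 l_c t F_u ≤ 3.0 d t F_u): upper limit = 3.0·1·0.5·70 = 105 kips.
  Edge l_c = 1.625 − 1.125/2 = 1.062 → r_n = 55.78 kips; interior l_c = 3.125 − 1.125 = 2 → r_n = 105 kips.
  R_n,bearing = 1·55.78 + 3·105 = 370.8 kips → 0.75 × 370.8 = 278 kips.
Bearing governs: 278 kips.

278 kips (bearing governs)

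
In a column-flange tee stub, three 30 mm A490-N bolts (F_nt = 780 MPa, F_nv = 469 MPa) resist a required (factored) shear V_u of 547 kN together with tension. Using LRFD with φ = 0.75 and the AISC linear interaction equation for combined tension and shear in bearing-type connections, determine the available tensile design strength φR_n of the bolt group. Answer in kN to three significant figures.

703 kN

A_b = π·30²/4 = 706.9 mm²; f_rv = 547 × 1000 / (3 × 706.9) = 257.9 MPa.
F'_nt = 1.3 F_nt − (F_nt / φF_nv) f_rv = 1.3·780 − (780/(0.75·469))·257.9 = 442 MPa, capped at F_nt → F'_nt = 442 MPa.
R_n = F'_nt · A_b · n = 442 × 706.9 × 3 / 1000 = 937.3 kN.
Design strength φR_n = 0.75 × 937.3 = 703 kN.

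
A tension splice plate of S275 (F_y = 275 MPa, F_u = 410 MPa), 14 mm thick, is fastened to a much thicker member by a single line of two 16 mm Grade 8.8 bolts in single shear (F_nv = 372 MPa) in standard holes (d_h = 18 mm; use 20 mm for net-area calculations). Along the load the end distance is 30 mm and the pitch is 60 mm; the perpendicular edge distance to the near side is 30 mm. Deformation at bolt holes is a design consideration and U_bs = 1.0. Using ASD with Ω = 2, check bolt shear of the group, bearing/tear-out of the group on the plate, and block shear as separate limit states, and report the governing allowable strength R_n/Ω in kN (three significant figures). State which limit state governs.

74.8 kN (bolt shear governs)

Bolt shear: A_b = π·16²/4 = 201.1 mm²; R_n = 372 × 201.1 × 2 × 1 / 1000 = 149.6 kN → 149.6 / 2 = 74.8 kN.
Bearing: edge l_c = 21, r_n = 144.6 kN; interior l_c = 42, r_n = 220.4 kN; R_n = 144.6 + 1·220.4 = 365.1 kN → 183 kN.
Block shear: A_gv = 1260, A_nv = 840, A_nt = 280 mm²; R_n = min(0.6F_uA_nv, 0.6F_yA_gv) + U_bs·F_u·A_nt = 321.4 kN → 161 kN.
Bolt shear governs: 74.8 kN.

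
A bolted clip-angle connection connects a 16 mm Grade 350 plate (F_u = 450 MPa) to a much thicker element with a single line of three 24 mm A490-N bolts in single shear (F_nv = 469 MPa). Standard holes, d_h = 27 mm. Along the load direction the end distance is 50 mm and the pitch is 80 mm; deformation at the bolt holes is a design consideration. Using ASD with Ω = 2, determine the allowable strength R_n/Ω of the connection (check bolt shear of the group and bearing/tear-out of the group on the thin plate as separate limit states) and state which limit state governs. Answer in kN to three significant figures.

318 kN (bolt shear governs)

Bolt shear: A_b = π·24²/4 = 452.4 mm²; R_n = 469 × 452.4 × 3 × 1 / 1000 = 636.5 kN → 636.5 / 2 = 318 kN.
Bearing (1.2 l_c t F_u ≤ 2.4 d t F_u): upper limit = 2.4·24·16·450 / 1000 = 414.7 kN.
  Edge l_c = 50 − 27/2 = 36.5 → r_n = 315.4 kN; interior l_c = 80 − 27 = 53 → r_n = 414.7 kN.
  R_n,bearing = 1·315.4 + 2·414.7 = 1145 kN → 1145 / 2 = 572 kN.
Bolt shear governs: 318 kN.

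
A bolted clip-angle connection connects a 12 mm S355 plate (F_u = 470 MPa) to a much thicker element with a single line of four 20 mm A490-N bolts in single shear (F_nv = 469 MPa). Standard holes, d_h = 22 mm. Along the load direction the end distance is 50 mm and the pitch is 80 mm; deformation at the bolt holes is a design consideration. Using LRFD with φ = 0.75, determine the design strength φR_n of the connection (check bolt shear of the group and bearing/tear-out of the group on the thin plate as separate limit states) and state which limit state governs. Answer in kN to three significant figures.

442 kN (bolt shear governs)

Bolt shear: A_b = π·20²/4 = 314.2 mm²; R_n = 469 × 314.2 × 4 × 1 / 1000 = 589.4 kN → 0.75 × 589.4 = 442 kN.
Bearing (1.2 l_c t F_u ≤ 2.4 d t F_u): upper limit = 2.4·20·12·470 / 1000 = 270.7 kN.
  Edge l_c = 50 − 22/2 = 39 → r_n = 264 kN; interior l_c = 80 − 22 = 58 → r_n = 270.7 kN.
  R_n,bearing = 1·264 + 3·270.7 = 1076 kN → 0.75 × 1076 = 807 kN.
Bolt shear governs: 442 kN.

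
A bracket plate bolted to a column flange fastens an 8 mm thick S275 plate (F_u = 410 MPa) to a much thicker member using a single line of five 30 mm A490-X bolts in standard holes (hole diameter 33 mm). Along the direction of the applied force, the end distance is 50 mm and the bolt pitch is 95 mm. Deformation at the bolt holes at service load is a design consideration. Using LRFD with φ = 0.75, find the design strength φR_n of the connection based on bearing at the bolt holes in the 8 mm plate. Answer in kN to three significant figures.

807 kN

Per bolt r_n = 1.2 l_c t F_u ≤ 2.4 d t F_u; upper limit = 2.4 × 30 × 8 × 410 / 1000 = 236.2 kN.
Edge bolt: l_c = 50 − 33/2 = 33.5 mm → 1.2 × 33.5 × 8 × 410 / 1000 = 131.9 → r_n = 131.9 kN.
Interior bolts: l_c = 95 − 33 = 62 mm → 1.2 × 62 × 8 × 410 / 1000 = 244 → r_n = 236.2 kN.
R_n = 1 × 131.9 + 4 × 236.2 = 1076 kN.
Design strength φR_n = 0.75 × 1076 = 807 kN.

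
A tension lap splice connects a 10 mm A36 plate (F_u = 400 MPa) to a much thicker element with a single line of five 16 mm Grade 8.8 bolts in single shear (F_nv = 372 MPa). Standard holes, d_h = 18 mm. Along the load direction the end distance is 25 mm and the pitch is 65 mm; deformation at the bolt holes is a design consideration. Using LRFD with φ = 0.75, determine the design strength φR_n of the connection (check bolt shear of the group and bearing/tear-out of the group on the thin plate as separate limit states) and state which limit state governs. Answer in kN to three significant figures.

280 kN (bolt shear governs)

Bolt shear: A_b = π·16²/4 = 201.1 mm²; R_n = 372 × 201.1 × 5 × 1 / 1000 = 374 kN → 0.75 × 374 = 280 kN.
Bearing (1.2 l_c t F_u ≤ 2.4 d t F_u): upper limit = 2.4·16·10·400 / 1000 = 153.6 kN.
  Edge l_c = 25 − 18/2 = 16 → r_n = 76.8 kN; interior l_c = 65 − 18 = 47 → r_n = 153.6 kN.
  R_n,bearing = 1·76.8 + 4·153.6 = 691.2 kN → 0.75 × 691.2 = 518 kN.
Bolt shear governs: 280 kN.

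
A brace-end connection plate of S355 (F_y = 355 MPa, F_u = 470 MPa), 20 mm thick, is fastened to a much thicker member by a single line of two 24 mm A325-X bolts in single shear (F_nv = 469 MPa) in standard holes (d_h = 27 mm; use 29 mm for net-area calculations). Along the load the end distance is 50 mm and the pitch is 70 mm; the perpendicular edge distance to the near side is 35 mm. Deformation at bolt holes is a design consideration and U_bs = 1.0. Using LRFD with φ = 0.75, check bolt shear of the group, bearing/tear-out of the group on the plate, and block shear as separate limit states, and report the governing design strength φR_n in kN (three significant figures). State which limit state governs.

318 kN (bolt shear governs)

Bolt shear: A_b = π·24²/4 = 452.4 mm²; R_n = 469 × 452.4 × 2 × 1 / 1000 = 424.3 kN → 0.75 × 424.3 = 318 kN.
Bearing: edge l_c = 36.5, r_n = 411.7 kN; interior l_c = 43, r_n = 485 kN; R_n = 411.7 + 1·485 = 896.8 kN → 673 kN.
Block shear: A_gv = 2400, A_nv = 1530, A_nt = 410 mm²; R_n = min(0.6F_uA_nv, 0.6F_yA_gv) + U_bs·F_u·A_nt = 624.2 kN → 468 kN.
Bolt shear governs: 318 kN.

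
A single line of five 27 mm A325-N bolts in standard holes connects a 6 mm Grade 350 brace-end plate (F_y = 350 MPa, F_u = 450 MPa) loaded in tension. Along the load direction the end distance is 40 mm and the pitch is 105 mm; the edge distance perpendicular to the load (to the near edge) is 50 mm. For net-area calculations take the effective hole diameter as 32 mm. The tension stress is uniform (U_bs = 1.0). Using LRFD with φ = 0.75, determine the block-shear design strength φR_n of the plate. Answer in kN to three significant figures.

Shear plane L_v = 40 + 4·105 = 460 mm; A_gv = 460 × 6 = 2760 mm².
A_nv = (460 − 4.5·32) × 6 = 1896 mm².
A_nt = (50 − 0.5·32) × 6 = 204 mm².
0.6 F_u A_nv = 511.9 kN; 0.6 F_y A_gv = 579.6 kN → shear rupture governs the shear term.
R_n = 511.9 + 1.0 × 450 × 204 / 1000 = 603.7 kN.
Design strength φR_n = 0.75 × 603.7 = 453 kN.

453 kN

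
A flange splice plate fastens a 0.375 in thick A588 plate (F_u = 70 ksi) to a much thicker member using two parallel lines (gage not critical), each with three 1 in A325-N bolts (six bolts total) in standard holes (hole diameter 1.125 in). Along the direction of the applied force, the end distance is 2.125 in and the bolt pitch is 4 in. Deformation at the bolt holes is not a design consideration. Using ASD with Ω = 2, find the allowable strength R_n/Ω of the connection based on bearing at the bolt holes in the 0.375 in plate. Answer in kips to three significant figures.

Per bolt r_n = 1.5 l_c t F_u ≤ 3.0 d t F_u; upper limit = 3.0 × 1 × 0.375 × 70 = 78.75 kips.
Edge bolt: l_c = 2.125 − 1.125/2 = 1.562 in → 1.5 × 1.562 × 0.375 × 70 = 61.52 → r_n = 61.52 kips.
Interior bolts: l_c = 4 − 1.125 = 2.875 in → 1.5 × 2.875 × 0.375 × 70 = 113.2 → r_n = 78.75 kips.
R_n = 2 × 61.52 + 4 × 78.75 = 438 kips.
Allowable strength R_n/Ω = 438 / 2 = 219 kips.

219 kips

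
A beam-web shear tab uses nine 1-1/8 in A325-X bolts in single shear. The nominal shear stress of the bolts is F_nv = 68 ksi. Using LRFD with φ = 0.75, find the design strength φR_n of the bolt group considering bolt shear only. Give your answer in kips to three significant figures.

A_b = π × 1.125² / 4 = 0.994 in².
R_n = F_nv · A_b · n · n_s = 68 × 0.994 × 9 × 1 = 608.3 kips.
Design strength φR_n = 0.75 × 608.3 = 456 kips.

456 kips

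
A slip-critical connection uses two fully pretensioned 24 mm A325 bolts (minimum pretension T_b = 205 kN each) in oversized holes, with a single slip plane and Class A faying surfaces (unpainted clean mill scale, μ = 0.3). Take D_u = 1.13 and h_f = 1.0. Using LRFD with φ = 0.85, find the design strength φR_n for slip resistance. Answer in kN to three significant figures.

118 kN

R_n = μ · D_u · h_f · T_b · n_s · n_b = 0.3 × 1.13 × 1.0 × 205 × 1 × 2 = 139 kN.
Design strength φR_n = 0.85 × 139 = 118 kN.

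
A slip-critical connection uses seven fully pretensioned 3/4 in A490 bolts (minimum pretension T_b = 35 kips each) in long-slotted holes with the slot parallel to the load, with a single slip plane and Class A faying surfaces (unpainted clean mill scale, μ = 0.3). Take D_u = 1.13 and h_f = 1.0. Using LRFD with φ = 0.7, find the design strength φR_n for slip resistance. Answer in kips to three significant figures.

R_n = μ · D_u · h_f · T_b · n_s · n_b = 0.3 × 1.13 × 1.0 × 35 × 1 × 7 = 83.05 kips.
Design strength φR_n = 0.7 × 83.05 = 58.1 kips.

58.1 kips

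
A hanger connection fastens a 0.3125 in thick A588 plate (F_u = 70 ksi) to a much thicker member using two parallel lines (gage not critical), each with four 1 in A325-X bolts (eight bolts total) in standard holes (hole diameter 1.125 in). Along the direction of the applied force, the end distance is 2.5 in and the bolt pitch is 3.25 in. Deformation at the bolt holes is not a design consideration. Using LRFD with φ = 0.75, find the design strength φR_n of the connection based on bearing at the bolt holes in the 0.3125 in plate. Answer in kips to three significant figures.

Per bolt r_n = 1.5 l_c t F_u ≤ 3.0 d t F_u; upper limit = 3.0 × 1 × 0.3125 × 70 = 65.62 kips.
Edge bolt: l_c = 2.5 − 1.125/2 = 1.938 in → 1.5 × 1.938 × 0.3125 × 70 = 63.57 → r_n = 63.57 kips.
Interior bolts: l_c = 3.25 − 1.125 = 2.125 in → 1.5 × 2.125 × 0.3125 × 70 = 69.73 → r_n = 65.62 kips.
R_n = 2 × 63.57 + 6 × 65.62 = 520.9 kips.
Design strength φR_n = 0.75 × 520.9 = 391 kips.

391 kips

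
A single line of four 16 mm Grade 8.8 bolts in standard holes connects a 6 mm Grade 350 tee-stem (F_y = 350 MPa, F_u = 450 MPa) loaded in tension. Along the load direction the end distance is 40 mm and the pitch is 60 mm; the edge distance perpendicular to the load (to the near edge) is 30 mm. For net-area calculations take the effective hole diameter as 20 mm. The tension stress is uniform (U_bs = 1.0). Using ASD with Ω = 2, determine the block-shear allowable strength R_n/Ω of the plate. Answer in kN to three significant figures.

Shear plane L_v = 40 + 3·60 = 220 mm; A_gv = 220 × 6 = 1320 mm².
A_nv = (220 − 3.5·20) × 6 = 900 mm².
A_nt = (30 − 0.5·20) × 6 = 120 mm².
0.6 F_u A_nv = 243 kN; 0.6 F_y A_gv = 277.2 kN → shear rupture governs the shear term.
R_n = 243 + 1.0 × 450 × 120 / 1000 = 297 kN.
Allowable strength R_n/Ω = 297 / 2 = 148 kN.

148 kN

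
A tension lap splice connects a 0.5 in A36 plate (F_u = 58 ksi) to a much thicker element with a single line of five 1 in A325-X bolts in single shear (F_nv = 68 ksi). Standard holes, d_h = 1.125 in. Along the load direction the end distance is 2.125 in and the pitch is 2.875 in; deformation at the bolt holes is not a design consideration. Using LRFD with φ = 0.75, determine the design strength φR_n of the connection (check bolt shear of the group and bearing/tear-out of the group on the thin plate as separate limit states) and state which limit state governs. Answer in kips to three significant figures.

Bolt shear: A_b = π·1²/4 = 0.7854 in²; R_n = 68 × 0.7854 × 5 × 1 = 267 kips → 0.75 × 267 = 200 kips.
Bearing (1.5 l_c t F_u ≤ 3.0 d t F_u): upper limit = 3.0·1·0.5·58 = 87 kips.
  Edge l_c = 2.125 − 1.125/2 = 1.562 → r_n = 67.97 kips; interior l_c = 2.875 − 1.125 = 1.75 → r_n = 76.12 kips.
  R_n,bearing = 1·67.97 + 4·76.12 = 372.5 kips → 0.75 × 372.5 = 279 kips.
Bolt shear governs: 200 kips.

200 kips (bolt shear governs)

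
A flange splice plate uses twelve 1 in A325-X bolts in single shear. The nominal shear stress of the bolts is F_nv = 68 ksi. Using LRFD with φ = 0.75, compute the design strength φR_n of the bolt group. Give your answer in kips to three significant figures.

A_b = π × 1² / 4 = 0.7854 in².
R_n = F_nv · A_b · n · n_s = 68 × 0.7854 × 12 × 1 = 640.9 kips.
Design strength φR_n = 0.75 × 640.9 = 481 kips.

481 kips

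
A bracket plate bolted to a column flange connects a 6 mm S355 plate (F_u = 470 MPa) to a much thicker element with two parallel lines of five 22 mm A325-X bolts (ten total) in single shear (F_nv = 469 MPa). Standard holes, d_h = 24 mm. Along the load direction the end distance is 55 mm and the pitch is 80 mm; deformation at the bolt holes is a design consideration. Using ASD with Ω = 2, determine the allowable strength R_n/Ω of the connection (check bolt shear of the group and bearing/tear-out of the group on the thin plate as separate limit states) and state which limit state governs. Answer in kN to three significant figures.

Bolt shear: A_b = π·22²/4 = 380.1 mm²; R_n = 469 × 380.1 × 10 × 1 / 1000 = 1783 kN → 1783 / 2 = 891 kN.
Bearing (1.2 l_c t F_u ≤ 2.4 d t F_u): upper limit = 2.4·22·6·470 / 1000 = 148.9 kN.
  Edge l_c = 55 − 24/2 = 43 → r_n = 145.5 kN; interior l_c = 80 − 24 = 56 → r_n = 148.9 kN.
  R_n,bearing = 2·145.5 + 8·148.9 = 1482 kN → 1482 / 2 = 741 kN.
Bearing governs: 741 kN.

741 kN (bearing governs)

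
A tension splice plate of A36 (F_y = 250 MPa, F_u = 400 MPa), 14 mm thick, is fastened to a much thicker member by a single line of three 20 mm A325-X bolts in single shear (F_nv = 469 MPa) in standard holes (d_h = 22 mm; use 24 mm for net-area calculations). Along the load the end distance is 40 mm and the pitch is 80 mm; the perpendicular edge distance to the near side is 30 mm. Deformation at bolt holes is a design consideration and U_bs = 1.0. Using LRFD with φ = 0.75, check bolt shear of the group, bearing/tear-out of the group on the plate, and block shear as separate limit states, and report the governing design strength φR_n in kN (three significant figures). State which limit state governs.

332 kN (bolt shear governs)

Bolt shear: A_b = π·20²/4 = 314.2 mm²; R_n = 469 × 314.2 × 3 × 1 / 1000 = 442 kN → 0.75 × 442 = 332 kN.
Bearing: edge l_c = 29, r_n = 194.9 kN; interior l_c = 58, r_n = 268.8 kN; R_n = 194.9 + 2·268.8 = 732.5 kN → 549 kN.
Block shear: A_gv = 2800, A_nv = 1960, A_nt = 252 mm²; R_n = min(0.6F_uA_nv, 0.6F_yA_gv) + U_bs·F_u·A_nt = 520.8 kN → 391 kN.
Bolt shear governs: 332 kN.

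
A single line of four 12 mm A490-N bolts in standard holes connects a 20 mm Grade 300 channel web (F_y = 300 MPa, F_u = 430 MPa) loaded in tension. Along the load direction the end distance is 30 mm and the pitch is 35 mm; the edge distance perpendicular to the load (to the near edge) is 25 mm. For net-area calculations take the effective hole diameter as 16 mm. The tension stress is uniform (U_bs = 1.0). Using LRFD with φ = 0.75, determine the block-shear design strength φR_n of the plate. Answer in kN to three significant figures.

Shear plane L_v = 30 + 3·35 = 135 mm; A_gv = 135 × 20 = 2700 mm².
A_nv = (135 − 3.5·16) × 20 = 1580 mm².
A_nt = (25 − 0.5·16) × 20 = 340 mm².
0.6 F_u A_nv = 407.6 kN; 0.6 F_y A_gv = 486 kN → shear rupture governs the shear term.
R_n = 407.6 + 1.0 × 430 × 340 / 1000 = 553.8 kN.
Design strength φR_n = 0.75 × 553.8 = 415 kN.

415 kN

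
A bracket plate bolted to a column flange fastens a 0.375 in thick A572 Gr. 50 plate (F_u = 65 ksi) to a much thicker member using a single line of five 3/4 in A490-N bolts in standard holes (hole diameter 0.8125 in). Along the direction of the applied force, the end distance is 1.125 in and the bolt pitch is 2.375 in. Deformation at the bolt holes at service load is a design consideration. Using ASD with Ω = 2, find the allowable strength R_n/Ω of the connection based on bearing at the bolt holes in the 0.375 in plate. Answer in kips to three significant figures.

98.3 kips

Per bolt r_n = 1.2 l_c t F_u ≤ 2.4 d t F_u; upper limit = 2.4 × 0.75 × 0.375 × 65 = 43.87 kips.
Edge bolt: l_c = 1.125 − 0.8125/2 = 0.7188 in → 1.2 × 0.7188 × 0.375 × 65 = 21.02 → r_n = 21.02 kips.
Interior bolts: l_c = 2.375 − 0.8125 = 1.562 in → 1.2 × 1.562 × 0.375 × 65 = 45.7 → r_n = 43.87 kips.
R_n = 1 × 21.02 + 4 × 43.87 = 196.5 kips.
Allowable strength R_n/Ω = 196.5 / 2 = 98.3 kips.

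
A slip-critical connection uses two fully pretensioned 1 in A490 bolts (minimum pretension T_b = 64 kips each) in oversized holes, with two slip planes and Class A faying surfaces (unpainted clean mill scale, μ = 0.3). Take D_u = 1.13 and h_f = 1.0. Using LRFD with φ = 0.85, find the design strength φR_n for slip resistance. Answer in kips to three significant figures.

R_n = μ · D_u · h_f · T_b · n_s · n_b = 0.3 × 1.13 × 1.0 × 64 × 2 × 2 = 86.78 kips.
Design strength φR_n = 0.85 × 86.78 = 73.8 kips.

73.8 kips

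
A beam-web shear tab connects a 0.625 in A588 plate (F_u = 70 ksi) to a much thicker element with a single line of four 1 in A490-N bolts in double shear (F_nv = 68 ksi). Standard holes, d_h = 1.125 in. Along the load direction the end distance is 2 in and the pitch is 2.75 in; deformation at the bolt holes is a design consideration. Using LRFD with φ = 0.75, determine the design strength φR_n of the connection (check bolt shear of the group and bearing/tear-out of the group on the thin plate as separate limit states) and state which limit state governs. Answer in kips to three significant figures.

249 kips (bearing governs)

Bolt shear: A_b = π·1²/4 = 0.7854 in²; R_n = 68 × 0.7854 × 4 × 2 = 427.3 kips → 0.75 × 427.3 = 320 kips.
Bearing (1.2 l_c t F_u ≤ 2.4 d t F_u): upper limit = 2.4·1·0.625·70 = 105 kips.
  Edge l_c = 2 − 1.125/2 = 1.438 → r_n = 75.47 kips; interior l_c = 2.75 − 1.125 = 1.625 → r_n = 85.31 kips.
  R_n,bearing = 1·75.47 + 3·85.31 = 331.4 kips → 0.75 × 331.4 = 249 kips.
Bearing governs: 249 kips.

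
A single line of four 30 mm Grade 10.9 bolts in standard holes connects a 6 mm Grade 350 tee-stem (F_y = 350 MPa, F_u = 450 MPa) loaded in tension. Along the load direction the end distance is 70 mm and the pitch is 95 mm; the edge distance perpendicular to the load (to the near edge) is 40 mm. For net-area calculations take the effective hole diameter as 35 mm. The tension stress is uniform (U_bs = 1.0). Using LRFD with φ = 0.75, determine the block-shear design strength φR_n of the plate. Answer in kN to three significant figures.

Shear plane L_v = 70 + 3·95 = 355 mm; A_gv = 355 × 6 = 2130 mm².
A_nv = (355 − 3.5·35) × 6 = 1395 mm².
A_nt = (40 − 0.5·35) × 6 = 135 mm².
0.6 F_u A_nv = 376.7 kN; 0.6 F_y A_gv = 447.3 kN → shear rupture governs the shear term.
R_n = 376.7 + 1.0 × 450 × 135 / 1000 = 437.4 kN.
Design strength φR_n = 0.75 × 437.4 = 328 kN.

328 kN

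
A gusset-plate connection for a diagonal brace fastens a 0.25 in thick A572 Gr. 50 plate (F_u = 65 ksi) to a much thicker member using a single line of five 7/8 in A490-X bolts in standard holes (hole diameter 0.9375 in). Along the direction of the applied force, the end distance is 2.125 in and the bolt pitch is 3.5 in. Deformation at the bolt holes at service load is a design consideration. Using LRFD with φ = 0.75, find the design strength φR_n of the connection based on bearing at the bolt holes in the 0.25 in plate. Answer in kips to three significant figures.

Per bolt r_n = 1.2 l_c t F_u ≤ 2.4 d t F_u; upper limit = 2.4 × 0.875 × 0.25 × 65 = 34.12 kips.
Edge bolt: l_c = 2.125 − 0.9375/2 = 1.656 in → 1.2 × 1.656 × 0.25 × 65 = 32.3 → r_n = 32.3 kips.
Interior bolts: l_c = 3.5 − 0.9375 = 2.562 in → 1.2 × 2.562 × 0.25 × 65 = 49.97 → r_n = 34.12 kips.
R_n = 1 × 32.3 + 4 × 34.12 = 168.8 kips.
Design strength φR_n = 0.75 × 168.8 = 127 kips.

127 kips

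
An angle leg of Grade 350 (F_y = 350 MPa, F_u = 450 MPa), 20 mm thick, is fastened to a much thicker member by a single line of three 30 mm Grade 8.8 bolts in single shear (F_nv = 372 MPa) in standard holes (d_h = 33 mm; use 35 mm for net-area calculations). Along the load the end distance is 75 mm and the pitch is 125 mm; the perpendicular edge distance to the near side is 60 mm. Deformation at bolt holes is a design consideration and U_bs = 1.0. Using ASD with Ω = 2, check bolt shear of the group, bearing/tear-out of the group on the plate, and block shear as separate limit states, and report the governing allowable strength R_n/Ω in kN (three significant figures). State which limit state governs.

394 kN (bolt shear governs)

Bolt shear: A_b = π·30²/4 = 706.9 mm²; R_n = 372 × 706.9 × 3 × 1 / 1000 = 788.9 kN → 788.9 / 2 = 394 kN.
Bearing: edge l_c = 58.5, r_n = 631.8 kN; interior l_c = 92, r_n = 648 kN; R_n = 631.8 + 2·648 = 1928 kN → 964 kN.
Block shear: A_gv = 6500, A_nv = 4750, A_nt = 850 mm²; R_n = min(0.6F_uA_nv, 0.6F_yA_gv) + U_bs·F_u·A_nt = 1665 kN → 832 kN.
Bolt shear governs: 394 kN.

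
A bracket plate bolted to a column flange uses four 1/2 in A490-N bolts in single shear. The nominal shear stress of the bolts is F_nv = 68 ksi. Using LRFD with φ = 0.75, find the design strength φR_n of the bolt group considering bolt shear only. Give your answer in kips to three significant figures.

A_b = π × 0.5² / 4 = 0.1963 in².
R_n = F_nv · A_b · n · n_s = 68 × 0.1963 × 4 × 1 = 53.41 kips.
Design strength φR_n = 0.75 × 53.41 = 40.1 kips.

40.1 kips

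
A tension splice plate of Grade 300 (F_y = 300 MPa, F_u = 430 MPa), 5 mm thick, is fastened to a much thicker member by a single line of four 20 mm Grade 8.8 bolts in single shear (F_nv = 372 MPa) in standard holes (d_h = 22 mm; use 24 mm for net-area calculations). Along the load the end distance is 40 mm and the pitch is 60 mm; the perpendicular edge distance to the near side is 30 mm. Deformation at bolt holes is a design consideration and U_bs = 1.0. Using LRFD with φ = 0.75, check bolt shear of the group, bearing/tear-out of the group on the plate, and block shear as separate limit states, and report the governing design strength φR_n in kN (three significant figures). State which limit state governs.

Bolt shear: A_b = π·20²/4 = 314.2 mm²; R_n = 372 × 314.2 × 4 × 1 / 1000 = 467.5 kN → 0.75 × 467.5 = 351 kN.
Bearing: edge l_c = 29, r_n = 74.82 kN; interior l_c = 38, r_n = 98.04 kN; R_n = 74.82 + 3·98.04 = 368.9 kN → 277 kN.
Block shear: A_gv = 1100, A_nv = 680, A_nt = 90 mm²; R_n = min(0.6F_uA_nv, 0.6F_yA_gv) + U_bs·F_u·A_nt = 214.1 kN → 161 kN.
Block shear governs: 161 kN.

161 kN (block shear governs)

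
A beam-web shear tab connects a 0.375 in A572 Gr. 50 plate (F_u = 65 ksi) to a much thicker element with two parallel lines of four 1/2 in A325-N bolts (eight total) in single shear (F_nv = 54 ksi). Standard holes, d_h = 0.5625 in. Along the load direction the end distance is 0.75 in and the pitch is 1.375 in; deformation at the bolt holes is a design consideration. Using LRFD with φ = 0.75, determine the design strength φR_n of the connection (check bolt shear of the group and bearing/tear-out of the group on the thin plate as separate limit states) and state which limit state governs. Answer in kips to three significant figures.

63.6 kips (bolt shear governs)

Bolt shear: A_b = π·0.5²/4 = 0.1963 in²; R_n = 54 × 0.1963 × 8 × 1 = 84.82 kips → 0.75 × 84.82 = 63.6 kips.
Bearing (1.2 l_c t F_u ≤ 2.4 d t F_u): upper limit = 2.4·0.5·0.375·65 = 29.25 kips.
  Edge l_c = 0.75 − 0.5625/2 = 0.4688 → r_n = 13.71 kips; interior l_c = 1.375 − 0.5625 = 0.8125 → r_n = 23.77 kips.
  R_n,bearing = 2·13.71 + 6·23.77 = 170 kips → 0.75 × 170 = 128 kips.
Bolt shear governs: 63.6 kips.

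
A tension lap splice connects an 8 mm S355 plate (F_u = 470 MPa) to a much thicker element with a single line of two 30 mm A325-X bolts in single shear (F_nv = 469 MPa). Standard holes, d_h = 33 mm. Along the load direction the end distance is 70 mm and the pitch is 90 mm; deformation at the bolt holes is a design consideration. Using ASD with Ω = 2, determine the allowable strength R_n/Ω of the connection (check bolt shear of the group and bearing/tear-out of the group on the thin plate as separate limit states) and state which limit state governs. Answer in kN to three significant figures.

Bolt shear: A_b = π·30²/4 = 706.9 mm²; R_n = 469 × 706.9 × 2 × 1 / 1000 = 663 kN → 663 / 2 = 332 kN.
Bearing (1.2 l_c t F_u ≤ 2.4 d t F_u): upper limit = 2.4·30·8·470 / 1000 = 270.7 kN.
  Edge l_c = 70 − 33/2 = 53.5 → r_n = 241.4 kN; interior l_c = 90 − 33 = 57 → r_n = 257.2 kN.
  R_n,bearing = 1·241.4 + 1·257.2 = 498.6 kN → 498.6 / 2 = 249 kN.
Bearing governs: 249 kN.

249 kN (bearing governs)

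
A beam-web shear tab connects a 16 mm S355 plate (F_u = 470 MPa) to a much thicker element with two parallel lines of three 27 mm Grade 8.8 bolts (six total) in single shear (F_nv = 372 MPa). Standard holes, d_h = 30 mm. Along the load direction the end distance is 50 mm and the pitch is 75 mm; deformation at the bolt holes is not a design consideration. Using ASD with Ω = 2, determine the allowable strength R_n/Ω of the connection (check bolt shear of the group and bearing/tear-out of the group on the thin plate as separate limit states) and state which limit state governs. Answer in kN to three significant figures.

639 kN (bolt shear governs)

Bolt shear: A_b = π·27²/4 = 572.6 mm²; R_n = 372 × 572.6 × 6 × 1 / 1000 = 1278 kN → 1278 / 2 = 639 kN.
Bearing (1.5 l_c t F_u ≤ 3.0 d t F_u): upper limit = 3.0·27·16·470 / 1000 = 609.1 kN.
  Edge l_c = 50 − 30/2 = 35 → r_n = 394.8 kN; interior l_c = 75 − 30 = 45 → r_n = 507.6 kN.
  R_n,bearing = 2·394.8 + 4·507.6 = 2820 kN → 2820 / 2 = 1410 kN.
Bolt shear governs: 639 kN.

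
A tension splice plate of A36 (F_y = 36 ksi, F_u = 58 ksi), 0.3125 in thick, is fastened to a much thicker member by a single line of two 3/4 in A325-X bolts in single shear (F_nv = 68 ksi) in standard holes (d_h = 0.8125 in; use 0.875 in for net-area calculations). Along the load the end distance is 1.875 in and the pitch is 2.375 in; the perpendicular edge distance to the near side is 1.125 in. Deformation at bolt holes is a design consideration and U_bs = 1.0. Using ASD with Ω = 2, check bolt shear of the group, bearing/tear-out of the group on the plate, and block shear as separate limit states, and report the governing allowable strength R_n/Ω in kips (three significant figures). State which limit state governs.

20.6 kips (block shear governs)

Bolt shear: A_b = π·0.75²/4 = 0.4418 in²; R_n = 68 × 0.4418 × 2 × 1 = 60.08 kips → 60.08 / 2 = 30 kips.
Bearing: edge l_c = 1.469, r_n = 31.95 kips; interior l_c = 1.562, r_n = 32.62 kips; R_n = 31.95 + 1·32.62 = 64.57 kips → 32.3 kips.
Block shear: A_gv = 1.328, A_nv = 0.918, A_nt = 0.2148 in²; R_n = min(0.6F_uA_nv, 0.6F_yA_gv) + U_bs·F_u·A_nt = 41.15 kips → 20.6 kips.
Block shear governs: 20.6 kips.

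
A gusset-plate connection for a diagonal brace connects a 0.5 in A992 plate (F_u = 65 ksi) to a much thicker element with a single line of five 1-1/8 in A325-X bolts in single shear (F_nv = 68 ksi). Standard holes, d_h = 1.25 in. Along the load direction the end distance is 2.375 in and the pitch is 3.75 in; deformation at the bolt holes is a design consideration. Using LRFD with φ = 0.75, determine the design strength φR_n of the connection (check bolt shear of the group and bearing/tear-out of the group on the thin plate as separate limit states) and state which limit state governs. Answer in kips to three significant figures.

253 kips (bolt shear governs)

Bolt shear: A_b = π·1.125²/4 = 0.994 in²; R_n = 68 × 0.994 × 5 × 1 = 338 kips → 0.75 × 338 = 253 kips.
Bearing (1.2 l_c t F_u ≤ 2.4 d t F_u): upper limit = 2.4·1.125·0.5·65 = 87.75 kips.
  Edge l_c = 2.375 − 1.25/2 = 1.75 → r_n = 68.25 kips; interior l_c = 3.75 − 1.25 = 2.5 → r_n = 87.75 kips.
  R_n,bearing = 1·68.25 + 4·87.75 = 419.2 kips → 0.75 × 419.2 = 314 kips.
Bolt shear governs: 253 kips.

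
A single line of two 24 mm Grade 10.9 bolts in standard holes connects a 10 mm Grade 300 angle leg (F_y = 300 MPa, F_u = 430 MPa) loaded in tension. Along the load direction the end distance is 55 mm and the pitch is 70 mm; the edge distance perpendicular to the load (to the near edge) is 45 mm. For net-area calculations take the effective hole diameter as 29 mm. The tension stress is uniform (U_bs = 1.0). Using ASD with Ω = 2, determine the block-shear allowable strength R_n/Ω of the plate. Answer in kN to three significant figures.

171 kN

Shear plane L_v = 55 + 1·70 = 125 mm; A_gv = 125 × 10 = 1250 mm².
A_nv = (125 − 1.5·29) × 10 = 815 mm².
A_nt = (45 − 0.5·29) × 10 = 305 mm².
0.6 F_u A_nv = 210.3 kN; 0.6 F_y A_gv = 225 kN → shear rupture governs the shear term.
R_n = 210.3 + 1.0 × 430 × 305 / 1000 = 341.4 kN.
Allowable strength R_n/Ω = 341.4 / 2 = 171 kN.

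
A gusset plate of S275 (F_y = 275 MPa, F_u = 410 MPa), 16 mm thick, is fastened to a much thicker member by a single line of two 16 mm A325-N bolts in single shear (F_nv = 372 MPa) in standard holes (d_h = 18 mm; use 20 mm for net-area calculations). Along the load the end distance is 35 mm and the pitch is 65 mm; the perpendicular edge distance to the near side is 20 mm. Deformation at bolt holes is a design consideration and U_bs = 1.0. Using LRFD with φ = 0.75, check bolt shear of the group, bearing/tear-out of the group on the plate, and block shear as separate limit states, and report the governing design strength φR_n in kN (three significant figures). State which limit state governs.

112 kN (bolt shear governs)

Bolt shear: A_b = π·16²/4 = 201.1 mm²; R_n = 372 × 201.1 × 2 × 1 / 1000 = 149.6 kN → 0.75 × 149.6 = 112 kN.
Bearing: edge l_c = 26, r_n = 204.7 kN; interior l_c = 47, r_n = 251.9 kN; R_n = 204.7 + 1·251.9 = 456.6 kN → 342 kN.
Block shear: A_gv = 1600, A_nv = 1120, A_nt = 160 mm²; R_n = min(0.6F_uA_nv, 0.6F_yA_gv) + U_bs·F_u·A_nt = 329.6 kN → 247 kN.
Bolt shear governs: 112 kN.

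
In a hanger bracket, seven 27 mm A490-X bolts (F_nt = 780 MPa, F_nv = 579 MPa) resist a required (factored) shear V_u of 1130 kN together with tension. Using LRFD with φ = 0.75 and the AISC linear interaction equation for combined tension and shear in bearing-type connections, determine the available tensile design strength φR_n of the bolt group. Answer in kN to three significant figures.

A_b = π·27²/4 = 572.6 mm²; f_rv = 1130 × 1000 / (7 × 572.6) = 281.9 MPa.
F'_nt = 1.3 F_nt − (F_nt / φF_nv) f_rv = 1.3·780 − (780/(0.75·579))·281.9 = 507.6 MPa, capped at F_nt → F'_nt = 507.6 MPa.
R_n = F'_nt · A_b · n = 507.6 × 572.6 × 7 / 1000 = 2034 kN.
Design strength φR_n = 0.75 × 2034 = 1530 kN.

1530 kN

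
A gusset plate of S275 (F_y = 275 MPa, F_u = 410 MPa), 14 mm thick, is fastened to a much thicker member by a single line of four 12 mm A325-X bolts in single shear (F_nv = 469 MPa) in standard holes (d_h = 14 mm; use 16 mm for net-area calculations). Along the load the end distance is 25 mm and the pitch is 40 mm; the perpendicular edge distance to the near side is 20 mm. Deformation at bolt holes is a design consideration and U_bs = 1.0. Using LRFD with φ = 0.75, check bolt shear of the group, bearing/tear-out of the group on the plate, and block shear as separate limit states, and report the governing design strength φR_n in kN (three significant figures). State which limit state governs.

159 kN (bolt shear governs)

Bolt shear: A_b = π·12²/4 = 113.1 mm²; R_n = 469 × 113.1 × 4 × 1 / 1000 = 212.2 kN → 0.75 × 212.2 = 159 kN.
Bearing: edge l_c = 18, r_n = 124 kN; interior l_c = 26, r_n = 165.3 kN; R_n = 124 + 3·165.3 = 619.9 kN → 465 kN.
Block shear: A_gv = 2030, A_nv = 1246, A_nt = 168 mm²; R_n = min(0.6F_uA_nv, 0.6F_yA_gv) + U_bs·F_u·A_nt = 375.4 kN → 282 kN.
Bolt shear governs: 159 kN.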